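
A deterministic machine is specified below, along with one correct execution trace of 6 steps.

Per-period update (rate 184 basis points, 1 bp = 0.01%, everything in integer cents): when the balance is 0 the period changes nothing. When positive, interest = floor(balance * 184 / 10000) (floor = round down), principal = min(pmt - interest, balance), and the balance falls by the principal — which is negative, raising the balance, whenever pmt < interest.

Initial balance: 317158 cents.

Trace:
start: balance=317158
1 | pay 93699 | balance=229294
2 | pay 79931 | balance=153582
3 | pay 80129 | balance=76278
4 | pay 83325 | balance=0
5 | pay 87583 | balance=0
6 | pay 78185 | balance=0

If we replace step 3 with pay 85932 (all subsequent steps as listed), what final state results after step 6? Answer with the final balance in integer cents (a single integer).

(re-executing from step 3 with the substitution; state before step 3: balance=153582)
3 | pay 85932 | balance=70475
4 | pay 83325 | balance=0
5 | pay 87583 | balance=0
6 | pay 78185 | balance=0

0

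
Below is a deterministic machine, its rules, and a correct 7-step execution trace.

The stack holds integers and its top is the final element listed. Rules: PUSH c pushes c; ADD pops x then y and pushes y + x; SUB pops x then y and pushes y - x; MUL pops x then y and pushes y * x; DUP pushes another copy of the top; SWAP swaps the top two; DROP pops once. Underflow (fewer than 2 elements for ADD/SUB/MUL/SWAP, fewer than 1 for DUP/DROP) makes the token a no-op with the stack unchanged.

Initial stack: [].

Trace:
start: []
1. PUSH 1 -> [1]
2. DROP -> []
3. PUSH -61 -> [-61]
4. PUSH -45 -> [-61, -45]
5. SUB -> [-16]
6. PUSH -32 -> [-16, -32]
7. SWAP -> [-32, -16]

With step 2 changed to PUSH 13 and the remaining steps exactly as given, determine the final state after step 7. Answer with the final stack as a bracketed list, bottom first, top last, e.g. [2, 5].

[1, 13, -32, -16]

(re-executing from step 2 with the substitution; state before step 2: [1])
2. PUSH 13 -> [1, 13]
3. PUSH -61 -> [1, 13, -61]
4. PUSH -45 -> [1, 13, -61, -45]
5. SUB -> [1, 13, -16]
6. PUSH -32 -> [1, 13, -16, -32]
7. SWAP -> [1, 13, -32, -16]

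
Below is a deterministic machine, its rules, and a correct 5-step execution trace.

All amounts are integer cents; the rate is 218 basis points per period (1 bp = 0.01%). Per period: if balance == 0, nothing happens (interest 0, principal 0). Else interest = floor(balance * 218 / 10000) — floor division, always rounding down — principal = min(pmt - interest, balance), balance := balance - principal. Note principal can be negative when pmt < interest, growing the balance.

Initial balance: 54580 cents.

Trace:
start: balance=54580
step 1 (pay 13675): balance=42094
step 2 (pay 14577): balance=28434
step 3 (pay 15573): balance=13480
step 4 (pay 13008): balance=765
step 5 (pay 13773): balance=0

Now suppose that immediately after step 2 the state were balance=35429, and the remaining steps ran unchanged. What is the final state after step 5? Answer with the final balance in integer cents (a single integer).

state after step 2 := balance=35429
step 3 (pay 15573): balance=20628
step 4 (pay 13008): balance=8069
step 5 (pay 13773): balance=0

0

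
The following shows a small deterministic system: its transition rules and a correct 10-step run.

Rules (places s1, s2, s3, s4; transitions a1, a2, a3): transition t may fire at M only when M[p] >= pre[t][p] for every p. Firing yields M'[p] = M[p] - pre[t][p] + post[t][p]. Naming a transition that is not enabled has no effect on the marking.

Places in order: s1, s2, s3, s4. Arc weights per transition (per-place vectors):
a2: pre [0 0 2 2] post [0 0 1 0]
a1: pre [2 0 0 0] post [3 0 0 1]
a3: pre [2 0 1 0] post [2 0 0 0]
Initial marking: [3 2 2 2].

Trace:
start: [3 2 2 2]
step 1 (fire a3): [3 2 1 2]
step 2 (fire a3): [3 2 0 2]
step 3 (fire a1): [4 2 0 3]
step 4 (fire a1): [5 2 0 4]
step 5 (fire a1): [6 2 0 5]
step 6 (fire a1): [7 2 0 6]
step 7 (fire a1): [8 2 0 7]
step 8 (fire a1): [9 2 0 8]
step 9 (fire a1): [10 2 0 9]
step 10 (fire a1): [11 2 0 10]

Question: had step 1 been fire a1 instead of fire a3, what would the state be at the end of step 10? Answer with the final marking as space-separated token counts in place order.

12 2 1 11

(re-executing from step 1 with the substitution; state before step 1: [3 2 2 2])
step 1 (fire a1): [4 2 2 3]
step 2 (fire a3): [4 2 1 3]
step 3 (fire a1): [5 2 1 4]
step 4 (fire a1): [6 2 1 5]
step 5 (fire a1): [7 2 1 6]
step 6 (fire a1): [8 2 1 7]
step 7 (fire a1): [9 2 1 8]
step 8 (fire a1): [10 2 1 9]
step 9 (fire a1): [11 2 1 10]
step 10 (fire a1): [12 2 1 11]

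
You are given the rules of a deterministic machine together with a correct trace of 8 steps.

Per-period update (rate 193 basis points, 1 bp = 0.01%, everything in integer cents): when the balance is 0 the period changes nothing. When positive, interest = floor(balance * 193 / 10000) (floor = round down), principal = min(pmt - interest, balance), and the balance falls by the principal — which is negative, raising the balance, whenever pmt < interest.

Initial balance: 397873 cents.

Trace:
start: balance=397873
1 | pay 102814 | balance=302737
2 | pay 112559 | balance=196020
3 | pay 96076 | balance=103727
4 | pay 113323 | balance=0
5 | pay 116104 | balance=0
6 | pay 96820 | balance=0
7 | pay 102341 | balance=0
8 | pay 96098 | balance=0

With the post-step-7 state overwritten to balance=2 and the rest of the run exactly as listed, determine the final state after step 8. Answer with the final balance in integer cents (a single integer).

state after step 7 := balance=2
8 | pay 96098 | balance=0

0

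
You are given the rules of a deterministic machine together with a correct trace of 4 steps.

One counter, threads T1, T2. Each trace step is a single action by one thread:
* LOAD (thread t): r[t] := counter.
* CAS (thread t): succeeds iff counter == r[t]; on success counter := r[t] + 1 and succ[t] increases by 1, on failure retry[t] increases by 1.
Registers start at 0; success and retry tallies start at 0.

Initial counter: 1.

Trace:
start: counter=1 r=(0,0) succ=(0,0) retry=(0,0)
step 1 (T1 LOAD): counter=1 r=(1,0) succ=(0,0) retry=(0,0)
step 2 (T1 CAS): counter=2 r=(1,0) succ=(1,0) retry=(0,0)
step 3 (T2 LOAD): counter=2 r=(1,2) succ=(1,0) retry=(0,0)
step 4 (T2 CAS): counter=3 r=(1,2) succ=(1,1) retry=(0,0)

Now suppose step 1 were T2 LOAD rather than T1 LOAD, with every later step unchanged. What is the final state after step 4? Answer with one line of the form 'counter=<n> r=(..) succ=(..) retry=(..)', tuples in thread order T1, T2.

counter=2 r=(0,1) succ=(0,1) retry=(1,0)

(re-executing from step 1 with the substitution; state before step 1: counter=1 r=(0,0) succ=(0,0) retry=(0,0))
step 1 (T2 LOAD): counter=1 r=(0,1) succ=(0,0) retry=(0,0)
step 2 (T1 CAS): counter=1 r=(0,1) succ=(0,0) retry=(1,0)
step 3 (T2 LOAD): counter=1 r=(0,1) succ=(0,0) retry=(1,0)
step 4 (T2 CAS): counter=2 r=(0,1) succ=(0,1) retry=(1,0)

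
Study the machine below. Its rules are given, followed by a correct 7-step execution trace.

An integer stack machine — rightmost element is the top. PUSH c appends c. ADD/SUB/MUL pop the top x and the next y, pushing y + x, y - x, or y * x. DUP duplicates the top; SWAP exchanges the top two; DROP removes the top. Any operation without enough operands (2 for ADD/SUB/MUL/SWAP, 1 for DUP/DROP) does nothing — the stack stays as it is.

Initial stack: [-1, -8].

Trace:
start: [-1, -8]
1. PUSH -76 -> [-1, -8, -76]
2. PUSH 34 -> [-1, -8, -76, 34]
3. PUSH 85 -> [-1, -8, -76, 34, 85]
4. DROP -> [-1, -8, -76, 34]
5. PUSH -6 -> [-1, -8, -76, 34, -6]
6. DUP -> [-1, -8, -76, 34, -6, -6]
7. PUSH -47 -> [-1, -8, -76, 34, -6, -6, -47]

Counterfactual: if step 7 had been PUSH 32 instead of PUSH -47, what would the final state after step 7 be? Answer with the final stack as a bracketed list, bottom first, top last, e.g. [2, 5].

(re-executing from step 7 with the substitution; state before step 7: [-1, -8, -76, 34, -6, -6])
7. PUSH 32 -> [-1, -8, -76, 34, -6, -6, 32]

[-1, -8, -76, 34, -6, -6, 32]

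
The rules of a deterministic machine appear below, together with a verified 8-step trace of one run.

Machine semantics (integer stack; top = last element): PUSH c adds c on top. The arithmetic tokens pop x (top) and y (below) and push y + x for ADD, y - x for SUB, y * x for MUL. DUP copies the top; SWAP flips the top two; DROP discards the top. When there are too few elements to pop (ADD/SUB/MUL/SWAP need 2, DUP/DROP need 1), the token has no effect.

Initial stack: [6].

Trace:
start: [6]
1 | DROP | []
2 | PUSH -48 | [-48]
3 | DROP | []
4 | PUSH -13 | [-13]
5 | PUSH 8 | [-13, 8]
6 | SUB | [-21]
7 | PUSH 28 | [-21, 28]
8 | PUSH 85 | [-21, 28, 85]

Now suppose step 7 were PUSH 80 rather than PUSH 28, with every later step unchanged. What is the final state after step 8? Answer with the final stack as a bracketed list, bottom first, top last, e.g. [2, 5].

[-21, 80, 85]

(re-executing from step 7 with the substitution; state before step 7: [-21])
7 | PUSH 80 | [-21, 80]
8 | PUSH 85 | [-21, 80, 85]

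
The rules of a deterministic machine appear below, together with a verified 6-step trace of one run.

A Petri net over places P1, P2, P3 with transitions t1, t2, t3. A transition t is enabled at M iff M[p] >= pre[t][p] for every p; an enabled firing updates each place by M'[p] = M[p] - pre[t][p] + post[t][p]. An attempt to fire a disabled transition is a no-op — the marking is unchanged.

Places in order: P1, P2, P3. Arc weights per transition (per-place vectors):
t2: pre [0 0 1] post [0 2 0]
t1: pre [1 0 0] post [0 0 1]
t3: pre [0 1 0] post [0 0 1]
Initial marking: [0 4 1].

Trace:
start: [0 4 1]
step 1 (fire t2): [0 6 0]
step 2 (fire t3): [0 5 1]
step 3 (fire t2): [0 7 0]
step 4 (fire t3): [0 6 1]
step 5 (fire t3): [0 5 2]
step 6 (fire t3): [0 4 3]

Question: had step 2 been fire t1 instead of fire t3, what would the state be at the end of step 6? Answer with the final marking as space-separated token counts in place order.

0 3 3

(re-executing from step 2 with the substitution; state before step 2: [0 6 0])
step 2 (fire t1): [0 6 0]
step 3 (fire t2): [0 6 0]
step 4 (fire t3): [0 5 1]
step 5 (fire t3): [0 4 2]
step 6 (fire t3): [0 3 3]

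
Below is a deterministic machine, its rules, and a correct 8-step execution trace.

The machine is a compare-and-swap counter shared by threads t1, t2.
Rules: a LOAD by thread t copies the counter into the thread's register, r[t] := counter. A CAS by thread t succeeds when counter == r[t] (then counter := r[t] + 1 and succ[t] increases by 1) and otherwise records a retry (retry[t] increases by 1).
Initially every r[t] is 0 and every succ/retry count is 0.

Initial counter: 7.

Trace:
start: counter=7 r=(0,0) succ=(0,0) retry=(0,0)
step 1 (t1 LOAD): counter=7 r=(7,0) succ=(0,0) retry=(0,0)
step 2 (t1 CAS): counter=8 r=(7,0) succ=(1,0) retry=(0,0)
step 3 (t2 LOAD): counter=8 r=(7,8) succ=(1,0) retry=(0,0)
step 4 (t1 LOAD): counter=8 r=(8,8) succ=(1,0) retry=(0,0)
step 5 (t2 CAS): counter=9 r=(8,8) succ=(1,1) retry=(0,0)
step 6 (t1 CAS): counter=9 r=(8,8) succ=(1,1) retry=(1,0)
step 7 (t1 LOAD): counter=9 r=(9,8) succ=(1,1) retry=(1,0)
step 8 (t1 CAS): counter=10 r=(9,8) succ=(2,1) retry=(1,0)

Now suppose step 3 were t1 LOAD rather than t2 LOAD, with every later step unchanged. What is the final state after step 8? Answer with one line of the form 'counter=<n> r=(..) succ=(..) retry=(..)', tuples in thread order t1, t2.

(re-executing from step 3 with the substitution; state before step 3: counter=8 r=(7,0) succ=(1,0) retry=(0,0))
step 3 (t1 LOAD): counter=8 r=(8,0) succ=(1,0) retry=(0,0)
step 4 (t1 LOAD): counter=8 r=(8,0) succ=(1,0) retry=(0,0)
step 5 (t2 CAS): counter=8 r=(8,0) succ=(1,0) retry=(0,1)
step 6 (t1 CAS): counter=9 r=(8,0) succ=(2,0) retry=(0,1)
step 7 (t1 LOAD): counter=9 r=(9,0) succ=(2,0) retry=(0,1)
step 8 (t1 CAS): counter=10 r=(9,0) succ=(3,0) retry=(0,1)

counter=10 r=(9,0) succ=(3,0) retry=(0,1)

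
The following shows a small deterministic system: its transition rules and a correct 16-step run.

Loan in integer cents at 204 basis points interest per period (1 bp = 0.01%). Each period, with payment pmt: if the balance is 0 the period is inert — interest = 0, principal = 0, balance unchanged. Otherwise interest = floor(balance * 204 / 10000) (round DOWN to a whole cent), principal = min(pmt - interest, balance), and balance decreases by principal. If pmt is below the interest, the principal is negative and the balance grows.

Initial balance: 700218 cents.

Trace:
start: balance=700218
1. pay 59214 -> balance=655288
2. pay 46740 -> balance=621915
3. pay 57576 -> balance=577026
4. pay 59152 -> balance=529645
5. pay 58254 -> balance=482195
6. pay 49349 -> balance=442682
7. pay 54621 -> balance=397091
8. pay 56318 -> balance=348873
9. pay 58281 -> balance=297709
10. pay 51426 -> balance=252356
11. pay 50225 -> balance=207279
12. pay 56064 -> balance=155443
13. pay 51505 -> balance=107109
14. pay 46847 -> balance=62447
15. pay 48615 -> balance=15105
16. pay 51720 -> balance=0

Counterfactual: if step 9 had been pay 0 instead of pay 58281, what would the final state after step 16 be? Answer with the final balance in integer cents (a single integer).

30823

(re-executing from step 9 with the substitution; state before step 9: balance=348873)
9. pay 0 -> balance=355990
10. pay 51426 -> balance=311826
11. pay 50225 -> balance=267962
12. pay 56064 -> balance=217364
13. pay 51505 -> balance=170293
14. pay 46847 -> balance=126919
15. pay 48615 -> balance=80893
16. pay 51720 -> balance=30823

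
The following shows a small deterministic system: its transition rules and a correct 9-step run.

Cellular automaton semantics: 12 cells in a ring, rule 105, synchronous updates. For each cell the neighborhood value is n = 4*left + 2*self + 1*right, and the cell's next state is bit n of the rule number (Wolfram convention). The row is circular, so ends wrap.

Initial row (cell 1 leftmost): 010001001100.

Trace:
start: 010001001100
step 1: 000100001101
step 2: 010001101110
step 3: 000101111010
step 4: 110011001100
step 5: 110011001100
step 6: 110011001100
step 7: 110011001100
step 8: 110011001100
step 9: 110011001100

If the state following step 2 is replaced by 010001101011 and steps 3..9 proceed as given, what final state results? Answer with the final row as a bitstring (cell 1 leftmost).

state after step 2 := 010001101011
step 3: 100101110111
step 4: 100011011100
step 5: 001011110100
step 6: 100110011001
step 7: 100110011001
step 8: 100110011001
step 9: 100110011001

100110011001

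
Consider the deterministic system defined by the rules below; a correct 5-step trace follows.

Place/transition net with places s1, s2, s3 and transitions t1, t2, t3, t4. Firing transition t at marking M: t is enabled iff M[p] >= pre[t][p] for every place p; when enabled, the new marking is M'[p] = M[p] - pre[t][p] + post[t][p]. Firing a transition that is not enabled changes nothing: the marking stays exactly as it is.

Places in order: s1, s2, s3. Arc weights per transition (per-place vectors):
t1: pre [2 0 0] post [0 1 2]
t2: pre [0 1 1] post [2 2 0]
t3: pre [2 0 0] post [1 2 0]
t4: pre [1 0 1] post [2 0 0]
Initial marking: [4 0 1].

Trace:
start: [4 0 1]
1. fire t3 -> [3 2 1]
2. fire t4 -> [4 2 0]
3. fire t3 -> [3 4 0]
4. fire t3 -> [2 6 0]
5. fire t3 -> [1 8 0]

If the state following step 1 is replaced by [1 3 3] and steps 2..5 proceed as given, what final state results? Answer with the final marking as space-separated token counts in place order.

1 5 2

state after step 1 := [1 3 3]
2. fire t4 -> [2 3 2]
3. fire t3 -> [1 5 2]
4. fire t3 -> [1 5 2]
5. fire t3 -> [1 5 2]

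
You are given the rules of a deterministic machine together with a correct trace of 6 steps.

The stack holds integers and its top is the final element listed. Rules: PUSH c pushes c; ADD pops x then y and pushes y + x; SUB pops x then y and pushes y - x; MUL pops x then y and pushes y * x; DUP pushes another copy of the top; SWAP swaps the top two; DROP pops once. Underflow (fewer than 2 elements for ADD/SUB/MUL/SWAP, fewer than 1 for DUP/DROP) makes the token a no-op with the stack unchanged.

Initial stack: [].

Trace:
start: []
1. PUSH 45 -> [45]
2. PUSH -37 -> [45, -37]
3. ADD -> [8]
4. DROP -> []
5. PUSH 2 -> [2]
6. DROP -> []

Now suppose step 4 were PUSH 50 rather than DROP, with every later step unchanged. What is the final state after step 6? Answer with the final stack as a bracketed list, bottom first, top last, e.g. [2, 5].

[8, 50]

(re-executing from step 4 with the substitution; state before step 4: [8])
4. PUSH 50 -> [8, 50]
5. PUSH 2 -> [8, 50, 2]
6. DROP -> [8, 50]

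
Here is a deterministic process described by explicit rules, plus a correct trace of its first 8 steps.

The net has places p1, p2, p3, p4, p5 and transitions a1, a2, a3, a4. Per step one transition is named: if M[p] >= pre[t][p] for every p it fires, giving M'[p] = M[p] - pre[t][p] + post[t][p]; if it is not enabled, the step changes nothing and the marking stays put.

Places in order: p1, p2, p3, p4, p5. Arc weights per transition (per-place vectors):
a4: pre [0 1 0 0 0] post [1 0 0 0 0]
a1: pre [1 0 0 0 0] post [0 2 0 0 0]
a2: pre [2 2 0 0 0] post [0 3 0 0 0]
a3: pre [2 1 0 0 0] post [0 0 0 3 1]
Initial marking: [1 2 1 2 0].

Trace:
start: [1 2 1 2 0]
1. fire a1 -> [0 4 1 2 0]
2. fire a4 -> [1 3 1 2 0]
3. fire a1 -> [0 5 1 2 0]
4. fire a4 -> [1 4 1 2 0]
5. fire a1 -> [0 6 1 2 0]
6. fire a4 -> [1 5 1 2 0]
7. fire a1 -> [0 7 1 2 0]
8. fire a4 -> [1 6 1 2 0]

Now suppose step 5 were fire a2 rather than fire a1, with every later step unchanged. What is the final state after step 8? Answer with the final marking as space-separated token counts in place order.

(re-executing from step 5 with the substitution; state before step 5: [1 4 1 2 0])
5. fire a2 -> [1 4 1 2 0]
6. fire a4 -> [2 3 1 2 0]
7. fire a1 -> [1 5 1 2 0]
8. fire a4 -> [2 4 1 2 0]

2 4 1 2 0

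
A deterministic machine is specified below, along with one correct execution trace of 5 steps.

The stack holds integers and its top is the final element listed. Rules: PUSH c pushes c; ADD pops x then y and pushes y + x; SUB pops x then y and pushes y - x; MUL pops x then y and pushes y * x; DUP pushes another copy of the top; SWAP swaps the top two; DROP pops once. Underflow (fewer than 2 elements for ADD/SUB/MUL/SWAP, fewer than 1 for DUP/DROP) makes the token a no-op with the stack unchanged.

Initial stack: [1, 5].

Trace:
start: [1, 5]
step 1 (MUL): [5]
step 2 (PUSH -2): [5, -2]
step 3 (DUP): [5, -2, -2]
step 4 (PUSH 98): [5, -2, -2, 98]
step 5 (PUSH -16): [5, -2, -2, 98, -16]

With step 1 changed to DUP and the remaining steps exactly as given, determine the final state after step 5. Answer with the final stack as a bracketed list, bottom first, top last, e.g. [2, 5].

(re-executing from step 1 with the substitution; state before step 1: [1, 5])
step 1 (DUP): [1, 5, 5]
step 2 (PUSH -2): [1, 5, 5, -2]
step 3 (DUP): [1, 5, 5, -2, -2]
step 4 (PUSH 98): [1, 5, 5, -2, -2, 98]
step 5 (PUSH -16): [1, 5, 5, -2, -2, 98, -16]

[1, 5, 5, -2, -2, 98, -16]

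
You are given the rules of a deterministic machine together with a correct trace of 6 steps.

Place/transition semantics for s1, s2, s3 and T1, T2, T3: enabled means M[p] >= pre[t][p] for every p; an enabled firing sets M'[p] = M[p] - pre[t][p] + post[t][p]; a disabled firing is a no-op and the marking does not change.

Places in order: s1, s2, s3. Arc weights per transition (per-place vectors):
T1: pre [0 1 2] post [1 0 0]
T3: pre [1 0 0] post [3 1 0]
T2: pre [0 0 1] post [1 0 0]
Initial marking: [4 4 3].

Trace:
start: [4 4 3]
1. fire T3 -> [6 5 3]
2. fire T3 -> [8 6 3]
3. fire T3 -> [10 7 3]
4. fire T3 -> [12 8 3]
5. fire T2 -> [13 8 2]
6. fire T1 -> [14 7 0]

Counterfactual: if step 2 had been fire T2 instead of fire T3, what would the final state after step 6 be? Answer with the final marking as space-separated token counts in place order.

12 7 1

(re-executing from step 2 with the substitution; state before step 2: [6 5 3])
2. fire T2 -> [7 5 2]
3. fire T3 -> [9 6 2]
4. fire T3 -> [11 7 2]
5. fire T2 -> [12 7 1]
6. fire T1 -> [12 7 1]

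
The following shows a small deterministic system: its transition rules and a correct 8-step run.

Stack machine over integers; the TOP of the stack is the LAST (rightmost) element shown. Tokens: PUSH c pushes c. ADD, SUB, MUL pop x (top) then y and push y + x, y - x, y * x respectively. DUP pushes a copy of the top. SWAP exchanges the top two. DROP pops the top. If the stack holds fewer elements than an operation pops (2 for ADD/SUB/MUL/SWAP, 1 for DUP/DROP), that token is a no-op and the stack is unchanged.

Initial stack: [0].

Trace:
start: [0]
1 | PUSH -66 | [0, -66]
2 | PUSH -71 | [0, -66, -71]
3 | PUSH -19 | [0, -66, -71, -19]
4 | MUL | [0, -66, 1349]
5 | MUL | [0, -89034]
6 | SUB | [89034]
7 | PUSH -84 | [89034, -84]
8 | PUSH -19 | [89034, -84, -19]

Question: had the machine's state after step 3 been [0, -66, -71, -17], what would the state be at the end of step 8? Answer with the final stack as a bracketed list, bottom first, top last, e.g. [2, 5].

[79662, -84, -19]

state after step 3 := [0, -66, -71, -17]
4 | MUL | [0, -66, 1207]
5 | MUL | [0, -79662]
6 | SUB | [79662]
7 | PUSH -84 | [79662, -84]
8 | PUSH -19 | [79662, -84, -19]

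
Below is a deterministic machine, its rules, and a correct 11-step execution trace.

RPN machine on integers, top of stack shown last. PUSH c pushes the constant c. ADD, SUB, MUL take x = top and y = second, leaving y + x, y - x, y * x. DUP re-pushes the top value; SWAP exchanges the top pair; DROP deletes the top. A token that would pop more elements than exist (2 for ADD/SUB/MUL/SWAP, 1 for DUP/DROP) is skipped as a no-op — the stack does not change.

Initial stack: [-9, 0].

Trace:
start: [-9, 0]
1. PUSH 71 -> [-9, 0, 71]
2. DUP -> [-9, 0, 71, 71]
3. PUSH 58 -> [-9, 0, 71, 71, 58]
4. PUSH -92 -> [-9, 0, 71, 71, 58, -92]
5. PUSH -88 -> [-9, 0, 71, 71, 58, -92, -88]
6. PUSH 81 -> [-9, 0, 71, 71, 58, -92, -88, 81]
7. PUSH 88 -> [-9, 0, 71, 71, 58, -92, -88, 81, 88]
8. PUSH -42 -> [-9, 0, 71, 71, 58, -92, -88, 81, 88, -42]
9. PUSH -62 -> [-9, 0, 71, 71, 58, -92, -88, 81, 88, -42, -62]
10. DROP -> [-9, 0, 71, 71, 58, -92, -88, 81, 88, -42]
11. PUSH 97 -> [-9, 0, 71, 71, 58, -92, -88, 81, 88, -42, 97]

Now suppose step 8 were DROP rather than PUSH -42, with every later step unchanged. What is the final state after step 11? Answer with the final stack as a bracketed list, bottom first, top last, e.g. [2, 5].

[-9, 0, 71, 71, 58, -92, -88, 81, 97]

(re-executing from step 8 with the substitution; state before step 8: [-9, 0, 71, 71, 58, -92, -88, 81, 88])
8. DROP -> [-9, 0, 71, 71, 58, -92, -88, 81]
9. PUSH -62 -> [-9, 0, 71, 71, 58, -92, -88, 81, -62]
10. DROP -> [-9, 0, 71, 71, 58, -92, -88, 81]
11. PUSH 97 -> [-9, 0, 71, 71, 58, -92, -88, 81, 97]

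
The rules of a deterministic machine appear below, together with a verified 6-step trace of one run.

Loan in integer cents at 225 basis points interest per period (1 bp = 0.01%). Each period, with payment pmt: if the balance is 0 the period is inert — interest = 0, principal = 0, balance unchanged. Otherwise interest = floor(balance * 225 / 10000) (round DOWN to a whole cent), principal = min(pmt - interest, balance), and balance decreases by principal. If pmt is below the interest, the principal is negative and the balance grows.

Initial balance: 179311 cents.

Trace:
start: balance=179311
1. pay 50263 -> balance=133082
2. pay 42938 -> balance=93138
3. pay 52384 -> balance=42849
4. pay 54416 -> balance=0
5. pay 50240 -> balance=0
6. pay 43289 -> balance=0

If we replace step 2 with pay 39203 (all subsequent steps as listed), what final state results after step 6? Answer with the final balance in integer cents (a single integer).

0

(re-executing from step 2 with the substitution; state before step 2: balance=133082)
2. pay 39203 -> balance=96873
3. pay 52384 -> balance=46668
4. pay 54416 -> balance=0
5. pay 50240 -> balance=0
6. pay 43289 -> balance=0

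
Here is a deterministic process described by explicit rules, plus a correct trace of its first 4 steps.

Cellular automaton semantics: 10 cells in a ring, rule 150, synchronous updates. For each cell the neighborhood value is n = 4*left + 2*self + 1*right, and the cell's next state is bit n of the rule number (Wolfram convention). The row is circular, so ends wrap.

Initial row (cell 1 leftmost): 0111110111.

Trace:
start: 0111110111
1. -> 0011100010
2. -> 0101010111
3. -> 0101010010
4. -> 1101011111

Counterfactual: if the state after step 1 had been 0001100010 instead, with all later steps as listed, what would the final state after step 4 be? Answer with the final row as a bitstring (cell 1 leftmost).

state after step 1 := 0001100010
2. -> 0010010111
3. -> 1111110010
4. -> 0111101110

0111101110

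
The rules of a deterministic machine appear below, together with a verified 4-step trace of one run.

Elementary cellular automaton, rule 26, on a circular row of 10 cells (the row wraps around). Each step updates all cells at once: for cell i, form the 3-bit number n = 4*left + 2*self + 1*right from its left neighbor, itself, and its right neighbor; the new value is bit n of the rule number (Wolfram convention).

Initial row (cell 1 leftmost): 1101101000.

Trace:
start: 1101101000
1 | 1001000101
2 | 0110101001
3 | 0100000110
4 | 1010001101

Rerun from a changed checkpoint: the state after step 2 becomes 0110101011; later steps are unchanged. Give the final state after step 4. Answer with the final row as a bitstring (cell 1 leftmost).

1010000101

state after step 2 := 0110101011
3 | 0100000010
4 | 1010000101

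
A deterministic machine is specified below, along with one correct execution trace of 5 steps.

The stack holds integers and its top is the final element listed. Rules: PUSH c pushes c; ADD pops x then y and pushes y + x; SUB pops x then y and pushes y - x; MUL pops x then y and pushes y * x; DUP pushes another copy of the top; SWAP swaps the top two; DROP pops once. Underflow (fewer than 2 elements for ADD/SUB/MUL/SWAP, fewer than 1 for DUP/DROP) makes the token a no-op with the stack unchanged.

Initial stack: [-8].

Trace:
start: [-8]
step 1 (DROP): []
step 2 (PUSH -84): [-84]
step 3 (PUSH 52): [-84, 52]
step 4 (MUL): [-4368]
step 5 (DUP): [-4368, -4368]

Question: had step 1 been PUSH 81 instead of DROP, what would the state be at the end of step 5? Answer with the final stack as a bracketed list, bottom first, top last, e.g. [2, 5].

[-8, 81, -4368, -4368]

(re-executing from step 1 with the substitution; state before step 1: [-8])
step 1 (PUSH 81): [-8, 81]
step 2 (PUSH -84): [-8, 81, -84]
step 3 (PUSH 52): [-8, 81, -84, 52]
step 4 (MUL): [-8, 81, -4368]
step 5 (DUP): [-8, 81, -4368, -4368]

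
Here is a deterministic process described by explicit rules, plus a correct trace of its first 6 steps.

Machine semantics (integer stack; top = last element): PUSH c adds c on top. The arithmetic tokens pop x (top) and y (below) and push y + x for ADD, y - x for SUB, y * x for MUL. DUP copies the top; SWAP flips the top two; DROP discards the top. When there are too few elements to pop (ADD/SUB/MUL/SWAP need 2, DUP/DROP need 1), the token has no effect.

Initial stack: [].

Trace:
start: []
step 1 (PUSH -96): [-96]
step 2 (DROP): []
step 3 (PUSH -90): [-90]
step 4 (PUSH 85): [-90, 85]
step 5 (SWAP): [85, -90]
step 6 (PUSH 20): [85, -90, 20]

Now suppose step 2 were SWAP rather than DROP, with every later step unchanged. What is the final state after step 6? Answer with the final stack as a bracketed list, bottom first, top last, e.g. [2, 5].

(re-executing from step 2 with the substitution; state before step 2: [-96])
step 2 (SWAP): [-96]
step 3 (PUSH -90): [-96, -90]
step 4 (PUSH 85): [-96, -90, 85]
step 5 (SWAP): [-96, 85, -90]
step 6 (PUSH 20): [-96, 85, -90, 20]

[-96, 85, -90, 20]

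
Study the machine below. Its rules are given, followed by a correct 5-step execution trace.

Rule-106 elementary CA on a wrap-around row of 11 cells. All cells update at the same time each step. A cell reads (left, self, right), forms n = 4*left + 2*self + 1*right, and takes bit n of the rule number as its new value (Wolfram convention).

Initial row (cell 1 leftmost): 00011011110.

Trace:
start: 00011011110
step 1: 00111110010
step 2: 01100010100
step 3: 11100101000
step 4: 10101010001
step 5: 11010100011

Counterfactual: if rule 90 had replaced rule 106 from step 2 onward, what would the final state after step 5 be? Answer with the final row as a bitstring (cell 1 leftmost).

(re-executing steps 2..5 under rule 90; state before step 2: 00111110010)
step 2: 01100011101
step 3: 01110110100
step 4: 11010110010
step 5: 11000111100

11000111100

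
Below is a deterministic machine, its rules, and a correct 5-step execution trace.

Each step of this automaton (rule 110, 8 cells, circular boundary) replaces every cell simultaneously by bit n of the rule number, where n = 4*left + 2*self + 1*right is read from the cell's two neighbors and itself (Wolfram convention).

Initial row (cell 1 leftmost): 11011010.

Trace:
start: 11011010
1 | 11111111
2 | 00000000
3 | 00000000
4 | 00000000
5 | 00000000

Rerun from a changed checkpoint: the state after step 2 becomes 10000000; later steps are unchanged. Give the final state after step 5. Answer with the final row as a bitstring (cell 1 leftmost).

10000110

state after step 2 := 10000000
3 | 10000001
4 | 10000011
5 | 10000110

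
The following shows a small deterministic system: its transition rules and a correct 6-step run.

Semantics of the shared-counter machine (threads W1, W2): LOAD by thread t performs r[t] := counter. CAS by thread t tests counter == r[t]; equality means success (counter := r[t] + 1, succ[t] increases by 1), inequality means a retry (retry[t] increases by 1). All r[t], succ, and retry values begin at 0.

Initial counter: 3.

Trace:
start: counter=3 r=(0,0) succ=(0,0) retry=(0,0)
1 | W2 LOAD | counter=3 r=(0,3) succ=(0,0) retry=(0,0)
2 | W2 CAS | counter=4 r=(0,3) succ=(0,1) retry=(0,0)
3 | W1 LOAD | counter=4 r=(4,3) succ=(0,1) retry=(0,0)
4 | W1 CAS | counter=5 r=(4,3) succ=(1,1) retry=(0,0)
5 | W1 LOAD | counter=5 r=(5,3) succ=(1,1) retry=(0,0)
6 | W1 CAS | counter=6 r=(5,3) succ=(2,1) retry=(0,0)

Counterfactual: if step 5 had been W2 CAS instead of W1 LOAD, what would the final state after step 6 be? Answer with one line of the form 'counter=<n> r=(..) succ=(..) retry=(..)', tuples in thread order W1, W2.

counter=5 r=(4,3) succ=(1,1) retry=(1,1)

(re-executing from step 5 with the substitution; state before step 5: counter=5 r=(4,3) succ=(1,1) retry=(0,0))
5 | W2 CAS | counter=5 r=(4,3) succ=(1,1) retry=(0,1)
6 | W1 CAS | counter=5 r=(4,3) succ=(1,1) retry=(1,1)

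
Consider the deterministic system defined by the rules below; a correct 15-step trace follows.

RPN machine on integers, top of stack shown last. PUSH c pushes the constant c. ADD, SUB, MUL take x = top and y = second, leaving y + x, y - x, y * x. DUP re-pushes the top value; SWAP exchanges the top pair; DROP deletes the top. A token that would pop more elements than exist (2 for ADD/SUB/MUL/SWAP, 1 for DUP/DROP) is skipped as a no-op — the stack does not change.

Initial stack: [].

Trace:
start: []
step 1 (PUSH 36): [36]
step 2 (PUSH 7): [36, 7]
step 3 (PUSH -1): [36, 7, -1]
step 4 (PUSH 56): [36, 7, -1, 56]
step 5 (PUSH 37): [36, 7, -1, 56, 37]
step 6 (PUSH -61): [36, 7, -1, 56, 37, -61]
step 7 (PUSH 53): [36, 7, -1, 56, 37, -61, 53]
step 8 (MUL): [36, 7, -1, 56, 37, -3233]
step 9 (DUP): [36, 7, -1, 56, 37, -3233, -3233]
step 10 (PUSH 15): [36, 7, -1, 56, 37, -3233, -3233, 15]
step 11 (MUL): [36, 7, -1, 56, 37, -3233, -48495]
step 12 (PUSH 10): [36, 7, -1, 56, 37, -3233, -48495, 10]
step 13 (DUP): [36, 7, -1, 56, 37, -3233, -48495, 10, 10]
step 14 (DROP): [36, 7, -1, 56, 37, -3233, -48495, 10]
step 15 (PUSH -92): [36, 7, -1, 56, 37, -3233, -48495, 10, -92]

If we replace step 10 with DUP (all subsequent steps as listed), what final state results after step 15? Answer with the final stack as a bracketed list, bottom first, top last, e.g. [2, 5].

(re-executing from step 10 with the substitution; state before step 10: [36, 7, -1, 56, 37, -3233, -3233])
step 10 (DUP): [36, 7, -1, 56, 37, -3233, -3233, -3233]
step 11 (MUL): [36, 7, -1, 56, 37, -3233, 10452289]
step 12 (PUSH 10): [36, 7, -1, 56, 37, -3233, 10452289, 10]
step 13 (DUP): [36, 7, -1, 56, 37, -3233, 10452289, 10, 10]
step 14 (DROP): [36, 7, -1, 56, 37, -3233, 10452289, 10]
step 15 (PUSH -92): [36, 7, -1, 56, 37, -3233, 10452289, 10, -92]

[36, 7, -1, 56, 37, -3233, 10452289, 10, -92]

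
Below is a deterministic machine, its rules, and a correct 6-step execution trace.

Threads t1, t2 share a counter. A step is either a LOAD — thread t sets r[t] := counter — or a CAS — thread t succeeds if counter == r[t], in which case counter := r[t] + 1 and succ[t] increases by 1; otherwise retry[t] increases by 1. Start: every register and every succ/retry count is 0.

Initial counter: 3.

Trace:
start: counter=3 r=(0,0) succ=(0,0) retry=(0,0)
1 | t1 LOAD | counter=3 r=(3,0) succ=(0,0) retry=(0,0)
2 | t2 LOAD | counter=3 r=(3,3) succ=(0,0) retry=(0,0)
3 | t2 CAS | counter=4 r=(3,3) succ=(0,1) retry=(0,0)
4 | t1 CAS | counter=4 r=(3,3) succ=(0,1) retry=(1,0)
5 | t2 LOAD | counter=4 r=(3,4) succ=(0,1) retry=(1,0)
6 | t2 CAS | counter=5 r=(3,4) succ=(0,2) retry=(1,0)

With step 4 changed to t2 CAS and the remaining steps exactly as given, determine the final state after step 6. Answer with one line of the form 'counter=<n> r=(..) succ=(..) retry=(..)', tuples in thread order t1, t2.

(re-executing from step 4 with the substitution; state before step 4: counter=4 r=(3,3) succ=(0,1) retry=(0,0))
4 | t2 CAS | counter=4 r=(3,3) succ=(0,1) retry=(0,1)
5 | t2 LOAD | counter=4 r=(3,4) succ=(0,1) retry=(0,1)
6 | t2 CAS | counter=5 r=(3,4) succ=(0,2) retry=(0,1)

counter=5 r=(3,4) succ=(0,2) retry=(0,1)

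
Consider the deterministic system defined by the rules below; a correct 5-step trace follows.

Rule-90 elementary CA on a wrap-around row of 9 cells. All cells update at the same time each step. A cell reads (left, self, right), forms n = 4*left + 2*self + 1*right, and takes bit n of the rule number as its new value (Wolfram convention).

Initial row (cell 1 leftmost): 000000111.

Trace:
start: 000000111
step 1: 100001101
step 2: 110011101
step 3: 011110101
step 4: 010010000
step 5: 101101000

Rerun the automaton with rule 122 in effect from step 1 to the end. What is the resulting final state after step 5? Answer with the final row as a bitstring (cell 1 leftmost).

111111101

(re-executing steps 1..5 under rule 122; state before step 1: 000000111)
step 1: 100001101
step 2: 110011111
step 3: 011110000
step 4: 110011000
step 5: 111111101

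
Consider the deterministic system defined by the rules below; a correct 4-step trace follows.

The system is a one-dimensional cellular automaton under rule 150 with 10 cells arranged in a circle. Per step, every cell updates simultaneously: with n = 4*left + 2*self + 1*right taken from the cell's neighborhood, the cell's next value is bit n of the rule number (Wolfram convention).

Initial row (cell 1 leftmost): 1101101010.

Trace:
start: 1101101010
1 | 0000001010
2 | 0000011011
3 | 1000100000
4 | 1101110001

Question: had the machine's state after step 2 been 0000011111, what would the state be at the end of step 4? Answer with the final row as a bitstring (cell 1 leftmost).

state after step 2 := 0000011111
3 | 1000101110
4 | 1101100100

1101100100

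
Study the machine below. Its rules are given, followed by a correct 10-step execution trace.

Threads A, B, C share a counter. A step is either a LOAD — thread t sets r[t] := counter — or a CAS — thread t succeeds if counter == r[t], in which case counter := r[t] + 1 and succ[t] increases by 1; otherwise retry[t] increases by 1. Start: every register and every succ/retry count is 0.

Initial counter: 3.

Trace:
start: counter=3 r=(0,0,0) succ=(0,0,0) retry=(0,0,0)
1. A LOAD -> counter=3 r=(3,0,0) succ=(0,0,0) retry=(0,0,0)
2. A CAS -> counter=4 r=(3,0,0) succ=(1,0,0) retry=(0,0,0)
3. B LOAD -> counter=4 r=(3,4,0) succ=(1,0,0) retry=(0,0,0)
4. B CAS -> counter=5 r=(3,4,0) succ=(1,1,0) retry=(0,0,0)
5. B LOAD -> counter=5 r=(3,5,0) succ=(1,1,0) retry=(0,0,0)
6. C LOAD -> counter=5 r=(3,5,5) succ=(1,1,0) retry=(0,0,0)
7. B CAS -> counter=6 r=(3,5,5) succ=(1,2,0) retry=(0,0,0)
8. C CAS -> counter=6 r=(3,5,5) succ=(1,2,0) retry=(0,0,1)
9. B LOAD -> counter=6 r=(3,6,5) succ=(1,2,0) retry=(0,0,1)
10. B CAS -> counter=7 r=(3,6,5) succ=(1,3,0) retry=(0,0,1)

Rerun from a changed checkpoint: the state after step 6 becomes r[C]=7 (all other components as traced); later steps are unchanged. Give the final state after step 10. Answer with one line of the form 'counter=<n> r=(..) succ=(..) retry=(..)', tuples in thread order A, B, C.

state after step 6 := counter=5 r=(3,5,7) succ=(1,1,0) retry=(0,0,0)
7. B CAS -> counter=6 r=(3,5,7) succ=(1,2,0) retry=(0,0,0)
8. C CAS -> counter=6 r=(3,5,7) succ=(1,2,0) retry=(0,0,1)
9. B LOAD -> counter=6 r=(3,6,7) succ=(1,2,0) retry=(0,0,1)
10. B CAS -> counter=7 r=(3,6,7) succ=(1,3,0) retry=(0,0,1)

counter=7 r=(3,6,7) succ=(1,3,0) retry=(0,0,1)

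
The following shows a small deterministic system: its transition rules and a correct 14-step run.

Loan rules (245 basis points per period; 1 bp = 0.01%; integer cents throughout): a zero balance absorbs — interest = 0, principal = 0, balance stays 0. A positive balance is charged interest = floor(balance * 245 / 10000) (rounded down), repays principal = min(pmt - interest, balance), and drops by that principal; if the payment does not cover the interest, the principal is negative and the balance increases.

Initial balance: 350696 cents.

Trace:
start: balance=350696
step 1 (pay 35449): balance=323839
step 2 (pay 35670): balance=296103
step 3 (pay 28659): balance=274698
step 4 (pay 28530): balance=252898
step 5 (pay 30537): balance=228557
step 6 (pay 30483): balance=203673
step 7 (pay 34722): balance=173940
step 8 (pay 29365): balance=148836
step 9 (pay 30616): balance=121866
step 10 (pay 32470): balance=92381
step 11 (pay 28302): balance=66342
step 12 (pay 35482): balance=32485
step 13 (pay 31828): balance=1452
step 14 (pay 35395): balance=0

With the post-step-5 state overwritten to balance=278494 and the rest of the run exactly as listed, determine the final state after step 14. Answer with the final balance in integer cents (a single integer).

28186

state after step 5 := balance=278494
step 6 (pay 30483): balance=254834
step 7 (pay 34722): balance=226355
step 8 (pay 29365): balance=202535
step 9 (pay 30616): balance=176881
step 10 (pay 32470): balance=148744
step 11 (pay 28302): balance=124086
step 12 (pay 35482): balance=91644
step 13 (pay 31828): balance=62061
step 14 (pay 35395): balance=28186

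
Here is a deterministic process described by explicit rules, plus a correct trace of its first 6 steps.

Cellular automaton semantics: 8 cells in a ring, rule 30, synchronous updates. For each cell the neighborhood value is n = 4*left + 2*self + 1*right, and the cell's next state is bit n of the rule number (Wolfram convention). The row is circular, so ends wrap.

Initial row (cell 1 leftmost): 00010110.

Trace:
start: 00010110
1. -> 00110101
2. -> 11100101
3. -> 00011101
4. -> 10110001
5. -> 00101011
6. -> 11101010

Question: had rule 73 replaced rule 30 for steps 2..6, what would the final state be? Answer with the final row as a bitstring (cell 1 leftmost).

10110111

(re-executing steps 2..6 under rule 73; state before step 2: 00110101)
2. -> 00110000
3. -> 10110111
4. -> 10110100
5. -> 00110000
6. -> 10110111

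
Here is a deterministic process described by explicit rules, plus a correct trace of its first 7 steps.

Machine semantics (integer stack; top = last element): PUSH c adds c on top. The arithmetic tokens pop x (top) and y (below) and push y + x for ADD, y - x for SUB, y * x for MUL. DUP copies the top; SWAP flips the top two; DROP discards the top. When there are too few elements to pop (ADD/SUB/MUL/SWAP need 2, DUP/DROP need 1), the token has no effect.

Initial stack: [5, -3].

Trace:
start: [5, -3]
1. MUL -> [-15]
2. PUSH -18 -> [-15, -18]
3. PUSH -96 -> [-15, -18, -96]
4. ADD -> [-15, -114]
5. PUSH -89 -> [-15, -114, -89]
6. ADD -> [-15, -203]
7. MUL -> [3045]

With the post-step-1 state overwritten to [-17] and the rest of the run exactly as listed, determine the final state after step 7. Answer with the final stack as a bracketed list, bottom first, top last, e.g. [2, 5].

[3451]

state after step 1 := [-17]
2. PUSH -18 -> [-17, -18]
3. PUSH -96 -> [-17, -18, -96]
4. ADD -> [-17, -114]
5. PUSH -89 -> [-17, -114, -89]
6. ADD -> [-17, -203]
7. MUL -> [3451]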